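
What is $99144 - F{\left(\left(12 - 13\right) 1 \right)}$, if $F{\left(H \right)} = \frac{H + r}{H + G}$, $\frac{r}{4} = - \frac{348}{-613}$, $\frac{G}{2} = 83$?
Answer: $\frac{10027919101}{101145} \approx 99144.0$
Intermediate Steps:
$G = 166$ ($G = 2 \cdot 83 = 166$)
$r = \frac{1392}{613}$ ($r = 4 \left(- \frac{348}{-613}\right) = 4 \left(\left(-348\right) \left(- \frac{1}{613}\right)\right) = 4 \cdot \frac{348}{613} = \frac{1392}{613} \approx 2.2708$)
$F{\left(H \right)} = \frac{\frac{1392}{613} + H}{166 + H}$ ($F{\left(H \right)} = \frac{H + \frac{1392}{613}}{H + 166} = \frac{\frac{1392}{613} + H}{166 + H}$)
$99144 - F{\left(\left(12 - 13\right) 1 \right)} = 99144 - \frac{\frac{1392}{613} + \left(12 - 13\right) 1}{166 + \left(12 - 13\right) 1} = 99144 - \frac{\frac{1392}{613} - 1}{166 - 1} = 99144 - \frac{1}{165} \cdot \frac{779}{613} = 99144 - \frac{779}{101145} = \frac{10027919101}{101145}$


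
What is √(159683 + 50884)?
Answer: √210567 ≈ 458.88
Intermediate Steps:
√(159683 + 50884) = √210567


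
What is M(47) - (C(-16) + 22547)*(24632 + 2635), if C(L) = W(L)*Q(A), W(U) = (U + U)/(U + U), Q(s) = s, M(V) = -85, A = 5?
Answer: -614925469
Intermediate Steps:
W(U) = 1 (W(U) = (2*U)/((2*U)) = (2*U)*(1/(2*U)) = 1)
C(L) = 5 (C(L) = 1*5 = 5)
M(47) - (C(-16) + 22547)*(24632 + 2635) = -85 - (5 + 22547)*(24632 + 2635) = -85 - 22552*27267 = -85 - 1*614925384 = -85 - 614925384 = -614925469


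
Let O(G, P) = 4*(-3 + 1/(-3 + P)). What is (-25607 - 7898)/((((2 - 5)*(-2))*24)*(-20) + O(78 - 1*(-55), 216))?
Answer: 7136565/615992 ≈ 11.585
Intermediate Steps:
O(G, P) = -12 + 4/(-3 + P)
(-25607 - 7898)/((((2 - 5)*(-2))*24)*(-20) + O(78 - 1*(-55), 216)) = (-25607 - 7898)/((((2 - 5)*(-2))*24)*(-20) + 4*(10 - 3*216)/(-3 + 216)) = -33505/((-3*(-2)*24)*(-20) + 4*(10 - 648)/213) = -33505/((6*24)*(-20) + 4*(1/213)*(-638)) = -33505/(144*(-20) - 2552/213) = -33505/(-2880 - 2552/213) = -33505/(-615992/213) = -33505*(-213/615992) = 7136565/615992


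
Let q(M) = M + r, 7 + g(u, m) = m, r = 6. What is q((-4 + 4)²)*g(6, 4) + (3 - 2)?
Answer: -17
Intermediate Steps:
g(u, m) = -7 + m
q(M) = 6 + M (q(M) = M + 6 = 6 + M)
q((-4 + 4)²)*g(6, 4) + (3 - 2) = (6 + (-4 + 4)²)*(-7 + 4) + (3 - 2) = (6 + 0²)*(-3) + 1 = (6 + 0)*(-3) + 1 = 6*(-3) + 1 = -18 + 1 = -17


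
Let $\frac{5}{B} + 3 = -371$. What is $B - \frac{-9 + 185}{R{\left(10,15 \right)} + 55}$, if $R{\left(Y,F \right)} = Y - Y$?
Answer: $- \frac{6009}{1870} \approx -3.2134$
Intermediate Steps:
$R{\left(Y,F \right)} = 0$
$B = - \frac{5}{374}$ ($B = \frac{5}{-3 - 371} = \frac{5}{-374} = 5 \left(- \frac{1}{374}\right) = - \frac{5}{374} \approx -0.013369$)
$B - \frac{-9 + 185}{R{\left(10,15 \right)} + 55} = - \frac{5}{374} - \frac{-9 + 185}{0 + 55} = - \frac{5}{374} - \frac{176}{55} = - \frac{5}{374} - 176 \cdot \frac{1}{55} = - \frac{5}{374} - \frac{16}{5} = - \frac{6009}{1870}$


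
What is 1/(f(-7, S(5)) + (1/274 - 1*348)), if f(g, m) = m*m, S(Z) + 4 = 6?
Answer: -274/94255 ≈ -0.0029070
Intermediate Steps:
S(Z) = 2 (S(Z) = -4 + 6 = 2)
f(g, m) = m²
1/(f(-7, S(5)) + (1/274 - 1*348)) = 1/(2² + (1/274 - 1*348)) = 1/(4 + (1/274 - 348)) = 1/(4 - 95351/274) = 1/(-94255/274) = -274/94255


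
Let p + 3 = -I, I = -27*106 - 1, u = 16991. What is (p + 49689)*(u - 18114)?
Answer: -59012527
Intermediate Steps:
I = -2863 (I = -2862 - 1 = -2863)
p = 2860 (p = -3 - 1*(-2863) = -3 + 2863 = 2860)
(p + 49689)*(u - 18114) = (2860 + 49689)*(16991 - 18114) = 52549*(-1123) = -59012527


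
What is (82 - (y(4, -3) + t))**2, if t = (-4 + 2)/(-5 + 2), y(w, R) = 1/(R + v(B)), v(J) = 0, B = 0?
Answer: 60025/9 ≈ 6669.4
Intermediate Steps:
y(w, R) = 1/R (y(w, R) = 1/(R + 0) = 1/R)
t = 2/3 (t = -2/(-3) = -2*(-1/3) = 2/3 ≈ 0.66667)
(82 - (y(4, -3) + t))**2 = (82 - (1/(-3) + 2/3))**2 = (82 - (-1/3 + 2/3))**2 = (82 - 1*1/3)**2 = (82 - 1/3)**2 = (245/3)**2 = 60025/9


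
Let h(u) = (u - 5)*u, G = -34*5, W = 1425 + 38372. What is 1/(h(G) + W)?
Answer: 1/69547 ≈ 1.4379e-5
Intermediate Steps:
W = 39797
G = -170
h(u) = u*(-5 + u) (h(u) = (-5 + u)*u = u*(-5 + u))
1/(h(G) + W) = 1/(-170*(-5 - 170) + 39797) = 1/(-170*(-175) + 39797) = 1/(29750 + 39797) = 1/69547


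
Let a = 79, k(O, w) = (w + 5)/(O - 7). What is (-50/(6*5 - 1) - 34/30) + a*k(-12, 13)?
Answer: -642187/8265 ≈ -77.700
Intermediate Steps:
k(O, w) = (5 + w)/(-7 + O)
(-50/(6*5 - 1) - 34/30) + a*k(-12, 13) = (-50/(6*5 - 1) - 34/30) + 79*((5 + 13)/(-7 - 12)) = (-50/(30 - 1) - 34*1/30) + 79*(18/(-19)) = (-50/29 - 17/15) + 79*(-1/19*18) = (-50*1/29 - 17/15) + 79*(-18/19) = (-50/29 - 17/15) - 1422/19 = -1243/435 - 1422/19 = -642187/8265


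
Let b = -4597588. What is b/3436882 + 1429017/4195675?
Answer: -7189311113453/7210019942675 ≈ -0.99713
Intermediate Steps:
b/3436882 + 1429017/4195675 = -4597588/3436882 + 1429017/4195675 = -4597588*1/3436882 + 1429017*(1/4195675) = -2298794/1718441 + 1429017/4195675 = -7189311113453/7210019942675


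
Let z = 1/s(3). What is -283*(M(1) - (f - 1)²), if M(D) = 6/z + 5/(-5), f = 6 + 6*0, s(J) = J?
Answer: 2264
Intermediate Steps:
f = 6 (f = 6 + 0 = 6)
z = ⅓ (z = 1/3 = ⅓ ≈ 0.33333)
M(D) = 17 (M(D) = 6/(⅓) + 5/(-5) = 6*3 + 5*(-⅕) = 18 - 1 = 17)
-283*(M(1) - (f - 1)²) = -283*(17 - (6 - 1)²) = -283*(17 - 1*5²) = -283*(17 - 1*25) = -283*(17 - 25) = -283*(-8) = 2264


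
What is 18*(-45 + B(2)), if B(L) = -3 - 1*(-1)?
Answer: -846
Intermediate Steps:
B(L) = -2 (B(L) = -3 + 1 = -2)
18*(-45 + B(2)) = 18*(-45 - 2) = 18*(-47) = -846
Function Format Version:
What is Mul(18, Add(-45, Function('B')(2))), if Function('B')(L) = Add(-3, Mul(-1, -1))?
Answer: -846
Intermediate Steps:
Function('B')(L) = -2 (Function('B')(L) = Add(-3, 1) = -2)
Mul(18, Add(-45, Function('B')(2))) = Mul(18, Add(-45, -2)) = Mul(18, -47) = -846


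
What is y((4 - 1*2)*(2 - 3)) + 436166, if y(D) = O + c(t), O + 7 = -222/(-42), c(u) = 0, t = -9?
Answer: 3053150/7 ≈ 4.3616e+5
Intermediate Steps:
O = -12/7 (O = -7 - 222/(-42) = -7 - 222*(-1/42) = -7 + 37/7 = -12/7 ≈ -1.7143)
y(D) = -12/7 (y(D) = -12/7 + 0 = -12/7)
y((4 - 1*2)*(2 - 3)) + 436166 = -12/7 + 436166 = 3053150/7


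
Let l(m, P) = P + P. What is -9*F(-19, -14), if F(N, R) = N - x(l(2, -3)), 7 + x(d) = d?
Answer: 54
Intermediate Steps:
l(m, P) = 2*P
x(d) = -7 + d
F(N, R) = 13 + N (F(N, R) = N - (-7 + 2*(-3)) = N - (-7 - 6) = N - 1*(-13) = N + 13 = 13 + N)
-9*F(-19, -14) = -9*(13 - 19) = -9*(-6) = 54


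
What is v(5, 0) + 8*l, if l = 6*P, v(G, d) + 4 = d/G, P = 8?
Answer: 380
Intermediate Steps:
v(G, d) = -4 + d/G
l = 48 (l = 6*8 = 48)
v(5, 0) + 8*l = (-4 + 0/5) + 8*48 = (-4 + 0*(⅕)) + 384 = (-4 + 0) + 384 = -4 + 384 = 380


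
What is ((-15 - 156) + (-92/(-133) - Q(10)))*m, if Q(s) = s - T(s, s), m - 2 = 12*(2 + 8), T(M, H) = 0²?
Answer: -2925682/133 ≈ -21998.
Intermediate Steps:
T(M, H) = 0
m = 122 (m = 2 + 12*(2 + 8) = 2 + 12*10 = 2 + 120 = 122)
Q(s) = s (Q(s) = s - 1*0 = s + 0 = s)
((-15 - 156) + (-92/(-133) - Q(10)))*m = ((-15 - 156) + (-92/(-133) - 1*10))*122 = (-171 + (-92*(-1/133) - 10))*122 = (-171 + (92/133 - 10))*122 = (-171 - 1238/133)*122 = -23981/133*122 = -2925682/133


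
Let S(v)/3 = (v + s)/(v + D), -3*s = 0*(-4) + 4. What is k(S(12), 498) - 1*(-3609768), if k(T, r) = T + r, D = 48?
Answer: 54153998/15 ≈ 3.6103e+6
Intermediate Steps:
s = -4/3 (s = -(0*(-4) + 4)/3 = -(0 + 4)/3 = -⅓*4 = -4/3 ≈ -1.3333)
S(v) = 3*(-4/3 + v)/(48 + v) (S(v) = 3*((v - 4/3)/(v + 48)) = 3*((-4/3 + v)/(48 + v)) = 3*(-4/3 + v)/(48 + v))
k(S(12), 498) - 1*(-3609768) = ((-4 + 3*12)/(48 + 12) + 498) - 1*(-3609768) = ((-4 + 36)/60 + 498) + 3609768 = ((1/60)*32 + 498) + 3609768 = (8/15 + 498) + 3609768 = 7478/15 + 3609768 = 54153998/15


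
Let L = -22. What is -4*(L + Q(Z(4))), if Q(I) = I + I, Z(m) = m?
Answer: 56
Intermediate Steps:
Q(I) = 2*I
-4*(L + Q(Z(4))) = -4*(-22 + 2*4) = -4*(-22 + 8) = -4*(-14) = 56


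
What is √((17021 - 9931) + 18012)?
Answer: √25102 ≈ 158.44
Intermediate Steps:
√((17021 - 9931) + 18012) = √(7090 + 18012) = √25102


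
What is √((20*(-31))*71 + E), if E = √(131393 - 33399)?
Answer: √(-44020 + √97994) ≈ 209.06*I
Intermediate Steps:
E = √97994 ≈ 313.04
√((20*(-31))*71 + E) = √((20*(-31))*71 + √97994) = √(-620*71 + √97994) = √(-44020 + √97994)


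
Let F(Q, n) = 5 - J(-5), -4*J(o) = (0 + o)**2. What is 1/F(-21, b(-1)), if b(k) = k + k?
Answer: 4/45 ≈ 0.088889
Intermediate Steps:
J(o) = -o**2/4 (J(o) = -(0 + o)**2/4 = -o**2/4)
b(k) = 2*k
F(Q, n) = 45/4 (F(Q, n) = 5 - (-1)*(-5)**2/4 = 5 - (-1)*25/4 = 5 - 1*(-25/4) = 5 + 25/4 = 45/4)
1/F(-21, b(-1)) = 1/(45/4) = 4/45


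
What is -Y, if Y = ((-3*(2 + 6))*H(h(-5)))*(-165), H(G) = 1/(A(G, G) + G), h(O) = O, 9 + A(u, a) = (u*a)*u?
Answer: 3960/139 ≈ 28.489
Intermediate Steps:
A(u, a) = -9 + a*u² (A(u, a) = -9 + (u*a)*u = -9 + (a*u)*u = -9 + a*u²)
H(G) = 1/(-9 + G + G³) (H(G) = 1/((-9 + G*G²) + G) = 1/((-9 + G³) + G) = 1/(-9 + G + G³))
Y = -3960/139 (Y = ((-3*(2 + 6))/(-9 - 5 + (-5)³))*(-165) = ((-3*8)/(-9 - 5 - 125))*(-165) = -24/(-139)*(-165) = -24*(-1/139)*(-165) = (24/139)*(-165) = -3960/139 ≈ -28.489)
-Y = -1*(-3960/139) = 3960/139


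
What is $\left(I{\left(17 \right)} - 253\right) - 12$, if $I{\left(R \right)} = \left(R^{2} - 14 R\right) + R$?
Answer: $-197$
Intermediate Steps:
$I{\left(R \right)} = R^{2} - 13 R$
$\left(I{\left(17 \right)} - 253\right) - 12 = \left(17 \left(-13 + 17\right) - 253\right) - 12 = \left(17 \cdot 4 - 253\right) - 12 = \left(68 - 253\right) - 12 = -185 - 12 = -197$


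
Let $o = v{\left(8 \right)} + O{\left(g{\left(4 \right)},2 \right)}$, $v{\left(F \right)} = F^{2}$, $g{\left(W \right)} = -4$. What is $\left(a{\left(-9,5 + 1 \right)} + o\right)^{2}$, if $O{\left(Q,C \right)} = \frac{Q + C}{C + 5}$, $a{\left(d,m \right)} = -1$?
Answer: $\frac{192721}{49} \approx 3933.1$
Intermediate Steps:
$O{\left(Q,C \right)} = \frac{C + Q}{5 + C}$
$o = \frac{446}{7}$ ($o = 8^{2} + \frac{2 - 4}{5 + 2} = 64 + \frac{1}{7} \left(-2\right) = 64 - \frac{2}{7} = \frac{446}{7} \approx 63.714$)
$\left(a{\left(-9,5 + 1 \right)} + o\right)^{2} = \left(-1 + \frac{446}{7}\right)^{2} = \left(\frac{439}{7}\right)^{2} = \frac{192721}{49}$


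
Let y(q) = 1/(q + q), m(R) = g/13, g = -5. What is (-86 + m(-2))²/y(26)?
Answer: 5044516/13 ≈ 3.8804e+5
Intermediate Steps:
m(R) = -5/13
y(q) = 1/(2*q)
(-86 + m(-2))²/y(26) = (-86 - 5/13)²/(((½)/26)) = (-1123/13)²/(((½)*(1/26))) = 1261129/(169*(1/52)) = (1261129/169)*52 = 5044516/13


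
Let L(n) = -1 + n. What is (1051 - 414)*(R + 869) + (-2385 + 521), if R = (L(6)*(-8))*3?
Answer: 475249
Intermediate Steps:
R = -120 (R = ((-1 + 6)*(-8))*3 = (5*(-8))*3 = -40*3 = -120)
(1051 - 414)*(R + 869) + (-2385 + 521) = (1051 - 414)*(-120 + 869) + (-2385 + 521) = 637*749 - 1864 = 477113 - 1864 = 475249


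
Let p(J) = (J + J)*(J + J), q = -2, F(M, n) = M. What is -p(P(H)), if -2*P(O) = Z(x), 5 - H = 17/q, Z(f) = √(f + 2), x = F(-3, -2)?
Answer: 1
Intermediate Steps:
x = -3
Z(f) = √(2 + f)
H = 27/2 (H = 5 - 17/(-2) = 5 - 17*(-1)/2 = 5 - 1*(-17/2) = 5 + 17/2 = 27/2 ≈ 13.500)
P(O) = -I/2 (P(O) = -√(2 - 3)/2 = -I/2)
p(J) = 4*J² (p(J) = (2*J)*(2*J) = 4*J²)
-p(P(H)) = -4*(-I/2)² = -4*(-1)/4 = -1*(-1) = 1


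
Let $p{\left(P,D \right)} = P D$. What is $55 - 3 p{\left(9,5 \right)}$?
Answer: $-80$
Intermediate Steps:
$p{\left(P,D \right)} = D P$
$55 - 3 p{\left(9,5 \right)} = 55 - 3 \cdot 5 \cdot 9 = 55 - 135 = -80$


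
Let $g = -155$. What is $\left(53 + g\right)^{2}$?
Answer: $10404$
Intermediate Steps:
$\left(53 + g\right)^{2} = \left(53 - 155\right)^{2} = \left(-102\right)^{2} = 10404$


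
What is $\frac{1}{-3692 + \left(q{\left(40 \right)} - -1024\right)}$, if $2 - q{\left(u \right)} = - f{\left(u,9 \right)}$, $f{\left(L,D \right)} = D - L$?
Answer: $- \frac{1}{2697} \approx -0.00037078$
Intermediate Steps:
$q{\left(u \right)} = 11 - u$ ($q{\left(u \right)} = 2 - - (9 - u) = 2 - \left(-9 + u\right) = 11 - u$)
$\frac{1}{-3692 + \left(q{\left(40 \right)} - -1024\right)} = \frac{1}{-3692 + \left(\left(11 - 40\right) - -1024\right)} = \frac{1}{-3692 + \left(\left(11 - 40\right) + 1024\right)} = \frac{1}{-3692 + \left(-29 + 1024\right)} = \frac{1}{-3692 + 995} = \frac{1}{-2697} = - \frac{1}{2697}$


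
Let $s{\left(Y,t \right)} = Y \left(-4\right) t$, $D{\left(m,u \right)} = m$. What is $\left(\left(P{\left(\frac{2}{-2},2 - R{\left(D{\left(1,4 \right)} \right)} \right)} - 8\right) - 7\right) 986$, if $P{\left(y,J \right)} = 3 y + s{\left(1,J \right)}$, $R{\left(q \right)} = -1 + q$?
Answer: $-25636$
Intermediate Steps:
$s{\left(Y,t \right)} = - 4 Y t$
$P{\left(y,J \right)} = - 4 J + 3 y$ ($P{\left(y,J \right)} = 3 y - 4 J = - 4 J + 3 y$)
$\left(\left(P{\left(\frac{2}{-2},2 - R{\left(D{\left(1,4 \right)} \right)} \right)} - 8\right) - 7\right) 986 = \left(\left(\left(- 4 \left(2 - \left(-1 + 1\right)\right) + 3 \frac{2}{-2}\right) - 8\right) - 7\right) 986 = \left(\left(\left(- 4 \left(2 - 0\right) + 3 \cdot 2 \left(- \frac{1}{2}\right)\right) - 8\right) - 7\right) 986 = \left(\left(\left(- 4 \left(2 + 0\right) + 3 \left(-1\right)\right) - 8\right) - 7\right) 986 = \left(\left(\left(\left(-4\right) 2 - 3\right) - 8\right) - 7\right) 986 = \left(\left(\left(-8 - 3\right) - 8\right) - 7\right) 986 = \left(\left(-11 - 8\right) - 7\right) 986 = \left(-19 - 7\right) 986 = \left(-26\right) 986 = -25636$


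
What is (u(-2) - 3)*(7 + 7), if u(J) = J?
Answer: -70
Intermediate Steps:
(u(-2) - 3)*(7 + 7) = (-2 - 3)*(7 + 7) = -5*14 = -70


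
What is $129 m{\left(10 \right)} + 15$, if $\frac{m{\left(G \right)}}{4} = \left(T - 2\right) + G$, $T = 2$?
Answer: $5175$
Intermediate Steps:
$m{\left(G \right)} = 4 G$ ($m{\left(G \right)} = 4 \left(\left(2 - 2\right) + G\right) = 4 \left(0 + G\right) = 4 G$)
$129 m{\left(10 \right)} + 15 = 129 \cdot 4 \cdot 10 + 15 = 129 \cdot 40 + 15 = 5160 + 15 = 5175$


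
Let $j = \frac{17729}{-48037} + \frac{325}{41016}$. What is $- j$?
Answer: $\frac{711560639}{1970285592} \approx 0.36115$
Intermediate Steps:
$j = - \frac{711560639}{1970285592}$ ($j = 17729 \left(- \frac{1}{48037}\right) + 325 \cdot \frac{1}{41016} = - \frac{17729}{48037} + \frac{325}{41016} = - \frac{711560639}{1970285592} \approx -0.36115$)
$- j = \left(-1\right) \left(- \frac{711560639}{1970285592}\right) = \frac{711560639}{1970285592}$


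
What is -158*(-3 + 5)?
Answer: -316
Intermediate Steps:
-158*(-3 + 5) = -158*2 = -79*4 = -316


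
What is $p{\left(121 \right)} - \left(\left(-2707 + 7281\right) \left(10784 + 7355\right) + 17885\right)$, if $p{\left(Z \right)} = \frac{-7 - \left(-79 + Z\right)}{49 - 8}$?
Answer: $- \frac{3402412560}{41} \approx -8.2986 \cdot 10^{7}$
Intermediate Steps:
$p{\left(Z \right)} = \frac{72}{41} - \frac{Z}{41}$ ($p{\left(Z \right)} = \frac{72 - Z}{41} = \left(72 - Z\right) \frac{1}{41} = \frac{72}{41} - \frac{Z}{41}$)
$p{\left(121 \right)} - \left(\left(-2707 + 7281\right) \left(10784 + 7355\right) + 17885\right) = \left(\frac{72}{41} - \frac{121}{41}\right) - \left(\left(-2707 + 7281\right) \left(10784 + 7355\right) + 17885\right) = \left(\frac{72}{41} - \frac{121}{41}\right) - \left(4574 \cdot 18139 + 17885\right) = - \frac{49}{41} - \left(82967786 + 17885\right) = - \frac{49}{41} - 82985671 = - \frac{3402412560}{41}$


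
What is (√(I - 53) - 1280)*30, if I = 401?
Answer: -38400 + 60*√87 ≈ -37840.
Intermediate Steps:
(√(I - 53) - 1280)*30 = (√(401 - 53) - 1280)*30 = (√348 - 1280)*30 = (2*√87 - 1280)*30 = (-1280 + 2*√87)*30 = -38400 + 60*√87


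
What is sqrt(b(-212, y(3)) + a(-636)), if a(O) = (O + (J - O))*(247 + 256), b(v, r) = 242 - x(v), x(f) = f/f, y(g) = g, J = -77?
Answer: I*sqrt(38490) ≈ 196.19*I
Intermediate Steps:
x(f) = 1
b(v, r) = 241 (b(v, r) = 242 - 1*1 = 242 - 1 = 241)
a(O) = -38731 (a(O) = (O + (-77 - O))*(247 + 256) = -77*503 = -38731)
sqrt(b(-212, y(3)) + a(-636)) = sqrt(241 - 38731) = sqrt(-38490) = I*sqrt(38490)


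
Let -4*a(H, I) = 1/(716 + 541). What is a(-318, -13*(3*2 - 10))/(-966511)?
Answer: 1/4859617308 ≈ 2.0578e-10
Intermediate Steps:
a(H, I) = -1/5028 (a(H, I) = -1/(4*(716 + 541)) = -¼/1257 = -¼*1/1257 = -1/5028)
a(-318, -13*(3*2 - 10))/(-966511) = -1/5028/(-966511) = -1/5028*(-1/966511) = 1/4859617308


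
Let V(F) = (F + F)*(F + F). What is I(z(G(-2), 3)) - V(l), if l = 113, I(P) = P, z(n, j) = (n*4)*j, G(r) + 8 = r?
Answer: -51196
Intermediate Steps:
G(r) = -8 + r
z(n, j) = 4*j*n (z(n, j) = (4*n)*j = 4*j*n)
V(F) = 4*F**2 (V(F) = (2*F)*(2*F) = 4*F**2)
I(z(G(-2), 3)) - V(l) = 4*3*(-8 - 2) - 4*113**2 = 4*3*(-10) - 4*12769 = -120 - 1*51076 = -120 - 51076 = -51196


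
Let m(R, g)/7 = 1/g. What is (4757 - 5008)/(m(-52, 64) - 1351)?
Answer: 16064/86457 ≈ 0.18580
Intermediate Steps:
m(R, g) = 7/g
(4757 - 5008)/(m(-52, 64) - 1351) = (4757 - 5008)/(7/64 - 1351) = -251/(7*(1/64) - 1351) = -251/(7/64 - 1351) = -251/(-86457/64) = -251*(-64/86457) = 16064/86457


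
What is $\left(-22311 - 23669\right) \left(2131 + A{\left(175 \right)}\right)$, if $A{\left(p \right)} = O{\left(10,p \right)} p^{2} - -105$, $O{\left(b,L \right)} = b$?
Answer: $-14184186280$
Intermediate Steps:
$A{\left(p \right)} = 105 + 10 p^{2}$ ($A{\left(p \right)} = 10 p^{2} - -105 = 10 p^{2} + 105 = 105 + 10 p^{2}$)
$\left(-22311 - 23669\right) \left(2131 + A{\left(175 \right)}\right) = \left(-22311 - 23669\right) \left(2131 + \left(105 + 10 \cdot 175^{2}\right)\right) = - 45980 \left(2131 + \left(105 + 10 \cdot 30625\right)\right) = - 45980 \left(2131 + \left(105 + 306250\right)\right) = - 45980 \left(2131 + 306355\right) = \left(-45980\right) 308486 = -14184186280$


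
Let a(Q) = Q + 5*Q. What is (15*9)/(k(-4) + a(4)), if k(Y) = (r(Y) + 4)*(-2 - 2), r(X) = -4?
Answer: 45/8 ≈ 5.6250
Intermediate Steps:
k(Y) = 0 (k(Y) = (-4 + 4)*(-2 - 2) = 0*(-4) = 0)
a(Q) = 6*Q
(15*9)/(k(-4) + a(4)) = (15*9)/(0 + 6*4) = 135/(0 + 24) = 135/24 = 135*(1/24) = 45/8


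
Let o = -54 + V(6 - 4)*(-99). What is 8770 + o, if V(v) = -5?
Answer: 9211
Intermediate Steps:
o = 441 (o = -54 - 5*(-99) = -54 + 495 = 441)
8770 + o = 8770 + 441 = 9211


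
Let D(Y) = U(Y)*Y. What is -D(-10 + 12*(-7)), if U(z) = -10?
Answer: -940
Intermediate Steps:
D(Y) = -10*Y
-D(-10 + 12*(-7)) = -(-10)*(-10 + 12*(-7)) = -(-10)*(-10 - 84) = -(-10)*(-94) = -1*940 = -940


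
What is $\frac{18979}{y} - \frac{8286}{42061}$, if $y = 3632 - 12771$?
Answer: $- \frac{874001473}{384395479} \approx -2.2737$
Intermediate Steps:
$y = -9139$ ($y = 3632 - 12771 = -9139$)
$\frac{18979}{y} - \frac{8286}{42061} = \frac{18979}{-9139} - \frac{8286}{42061} = 18979 \left(- \frac{1}{9139}\right) - \frac{8286}{42061} = - \frac{18979}{9139} - \frac{8286}{42061} = - \frac{874001473}{384395479}$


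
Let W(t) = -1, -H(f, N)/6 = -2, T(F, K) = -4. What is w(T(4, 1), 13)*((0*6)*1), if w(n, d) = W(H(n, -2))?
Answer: 0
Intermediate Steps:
H(f, N) = 12 (H(f, N) = -6*(-2) = 12)
w(n, d) = -1
w(T(4, 1), 13)*((0*6)*1) = -0*6 = -0 = -1*0 = 0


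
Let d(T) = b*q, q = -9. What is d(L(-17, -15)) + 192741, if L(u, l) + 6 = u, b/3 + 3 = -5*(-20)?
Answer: 190122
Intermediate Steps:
b = 291 (b = -9 + 3*(-5*(-20)) = -9 + 3*100 = -9 + 300 = 291)
L(u, l) = -6 + u
d(T) = -2619 (d(T) = 291*(-9) = -2619)
d(L(-17, -15)) + 192741 = -2619 + 192741 = 190122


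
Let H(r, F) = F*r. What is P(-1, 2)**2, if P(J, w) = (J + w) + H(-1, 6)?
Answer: 25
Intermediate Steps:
P(J, w) = -6 + J + w (P(J, w) = (J + w) + 6*(-1) = (J + w) - 6 = -6 + J + w)
P(-1, 2)**2 = (-6 - 1 + 2)**2 = (-5)**2 = 25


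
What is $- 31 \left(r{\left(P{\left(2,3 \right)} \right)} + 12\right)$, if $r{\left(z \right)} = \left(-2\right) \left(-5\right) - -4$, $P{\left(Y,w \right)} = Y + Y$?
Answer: $-806$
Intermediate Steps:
$P{\left(Y,w \right)} = 2 Y$
$r{\left(z \right)} = 14$ ($r{\left(z \right)} = 10 + 4 = 14$)
$- 31 \left(r{\left(P{\left(2,3 \right)} \right)} + 12\right) = - 31 \left(14 + 12\right) = \left(-31\right) 26 = -806$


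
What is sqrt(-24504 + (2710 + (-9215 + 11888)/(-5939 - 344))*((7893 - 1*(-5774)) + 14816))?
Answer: sqrt(3045671391834217)/6283 ≈ 8783.6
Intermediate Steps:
sqrt(-24504 + (2710 + (-9215 + 11888)/(-5939 - 344))*((7893 - 1*(-5774)) + 14816)) = sqrt(-24504 + (2710 + 2673/(-6283))*((7893 + 5774) + 14816)) = sqrt(-24504 + (2710 + 2673*(-1/6283))*(13667 + 14816)) = sqrt(-24504 + (2710 - 2673/6283)*28483) = sqrt(-24504 + (17024257/6283)*28483) = sqrt(-24504 + 484901912131/6283) = sqrt(484747953499/6283) = sqrt(3045671391834217)/6283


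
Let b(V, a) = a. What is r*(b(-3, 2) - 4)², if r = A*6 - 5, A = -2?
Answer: -68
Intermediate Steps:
r = -17 (r = -2*6 - 5 = -12 - 5 = -17)
r*(b(-3, 2) - 4)² = -17*(2 - 4)² = -17*(-2)² = -17*4 = -68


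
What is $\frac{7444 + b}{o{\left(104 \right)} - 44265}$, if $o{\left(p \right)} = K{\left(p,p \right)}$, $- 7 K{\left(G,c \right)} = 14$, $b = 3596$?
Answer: $- \frac{11040}{44267} \approx -0.2494$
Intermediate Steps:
$K{\left(G,c \right)} = -2$ ($K{\left(G,c \right)} = \left(- \frac{1}{7}\right) 14 = -2$)
$o{\left(p \right)} = -2$
$\frac{7444 + b}{o{\left(104 \right)} - 44265} = \frac{7444 + 3596}{-2 - 44265} = \frac{11040}{-44267} = 11040 \left(- \frac{1}{44267}\right) = - \frac{11040}{44267}$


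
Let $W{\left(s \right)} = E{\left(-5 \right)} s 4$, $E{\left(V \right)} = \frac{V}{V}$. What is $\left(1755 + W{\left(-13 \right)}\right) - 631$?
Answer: $1072$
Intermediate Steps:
$E{\left(V \right)} = 1$
$W{\left(s \right)} = 4 s$ ($W{\left(s \right)} = 1 s 4 = s 4 = 4 s$)
$\left(1755 + W{\left(-13 \right)}\right) - 631 = \left(1755 + 4 \left(-13\right)\right) - 631 = \left(1755 - 52\right) - 631 = 1703 - 631 = 1072$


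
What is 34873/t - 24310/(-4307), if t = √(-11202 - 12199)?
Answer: 24310/4307 - 34873*I*√23401/23401 ≈ 5.6443 - 227.97*I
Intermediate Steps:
t = I*√23401 (t = √(-23401) = I*√23401 ≈ 152.97*I)
34873/t - 24310/(-4307) = 34873/((I*√23401)) - 24310/(-4307) = 34873*(-I*√23401/23401) - 24310*(-1/4307) = -34873*I*√23401/23401 + 24310/4307 = 24310/4307 - 34873*I*√23401/23401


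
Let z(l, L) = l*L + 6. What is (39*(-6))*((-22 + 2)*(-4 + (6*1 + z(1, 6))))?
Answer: 65520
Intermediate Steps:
z(l, L) = 6 + L*l (z(l, L) = L*l + 6 = 6 + L*l)
(39*(-6))*((-22 + 2)*(-4 + (6*1 + z(1, 6)))) = (39*(-6))*((-22 + 2)*(-4 + (6*1 + (6 + 6*1)))) = -(-4680)*(-4 + (6 + (6 + 6))) = -(-4680)*(-4 + (6 + 12)) = -(-4680)*(-4 + 18) = -(-4680)*14 = -234*(-280) = 65520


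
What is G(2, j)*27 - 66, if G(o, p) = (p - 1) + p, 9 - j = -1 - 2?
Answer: 555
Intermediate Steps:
j = 12 (j = 9 - (-1 - 2) = 9 - 1*(-3) = 9 + 3 = 12)
G(o, p) = -1 + 2*p (G(o, p) = (-1 + p) + p = -1 + 2*p)
G(2, j)*27 - 66 = (-1 + 2*12)*27 - 66 = (-1 + 24)*27 - 66 = 23*27 - 66 = 621 - 66 = 555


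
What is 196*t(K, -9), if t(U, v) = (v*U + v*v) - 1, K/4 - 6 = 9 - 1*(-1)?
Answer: -97216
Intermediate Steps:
K = 64 (K = 24 + 4*(9 - 1*(-1)) = 24 + 4*(9 + 1) = 24 + 4*10 = 24 + 40 = 64)
t(U, v) = -1 + v² + U*v (t(U, v) = (U*v + v²) - 1 = (v² + U*v) - 1 = -1 + v² + U*v)
196*t(K, -9) = 196*(-1 + (-9)² + 64*(-9)) = 196*(-1 + 81 - 576) = 196*(-496) = -97216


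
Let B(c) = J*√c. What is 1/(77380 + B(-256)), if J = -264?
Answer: 19345/1501376644 + 264*I/375344161 ≈ 1.2885e-5 + 7.0335e-7*I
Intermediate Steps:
B(c) = -264*√c
1/(77380 + B(-256)) = 1/(77380 - 4224*I) = (77380 + 4224*I)/6005506576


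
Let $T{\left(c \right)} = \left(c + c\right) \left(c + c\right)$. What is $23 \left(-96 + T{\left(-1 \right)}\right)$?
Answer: $-2116$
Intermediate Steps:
$T{\left(c \right)} = 4 c^{2}$ ($T{\left(c \right)} = 2 c 2 c = 4 c^{2}$)
$23 \left(-96 + T{\left(-1 \right)}\right) = 23 \left(-96 + 4 \left(-1\right)^{2}\right) = 23 \left(-96 + 4 \cdot 1\right) = 23 \left(-96 + 4\right) = 23 \left(-92\right) = -2116$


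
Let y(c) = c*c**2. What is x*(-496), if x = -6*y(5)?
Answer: 372000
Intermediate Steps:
y(c) = c**3
x = -750 (x = -6*5**3 = -6*125 = -750)
x*(-496) = -750*(-496) = 372000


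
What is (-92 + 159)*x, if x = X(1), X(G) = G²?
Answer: 67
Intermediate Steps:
x = 1 (x = 1² = 1)
(-92 + 159)*x = (-92 + 159)*1 = 67*1 = 67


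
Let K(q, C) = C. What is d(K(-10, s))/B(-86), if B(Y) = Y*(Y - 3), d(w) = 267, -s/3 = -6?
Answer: 3/86 ≈ 0.034884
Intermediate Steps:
s = 18 (s = -3*(-6) = 18)
B(Y) = Y*(-3 + Y)
d(K(-10, s))/B(-86) = 267/((-86*(-3 - 86))) = 267/((-86*(-89))) = 267/7654 = 267*(1/7654) = 3/86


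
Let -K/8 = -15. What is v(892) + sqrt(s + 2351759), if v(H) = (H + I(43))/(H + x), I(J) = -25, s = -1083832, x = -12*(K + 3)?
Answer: -867/584 + sqrt(1267927) ≈ 1124.5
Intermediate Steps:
K = 120 (K = -8*(-15) = 120)
x = -1476 (x = -12*(120 + 3) = -12*123 = -1476)
v(H) = (-25 + H)/(-1476 + H) (v(H) = (H - 25)/(H - 1476) = (-25 + H)/(-1476 + H))
v(892) + sqrt(s + 2351759) = (-25 + 892)/(-1476 + 892) + sqrt(-1083832 + 2351759) = 867/(-584) + sqrt(1267927) = -1/584*867 + sqrt(1267927) = -867/584 + sqrt(1267927)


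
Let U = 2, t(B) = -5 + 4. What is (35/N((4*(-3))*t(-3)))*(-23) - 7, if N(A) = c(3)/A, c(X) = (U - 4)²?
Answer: -2422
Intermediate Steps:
t(B) = -1
c(X) = 4 (c(X) = (2 - 4)² = (-2)² = 4)
N(A) = 4/A
(35/N((4*(-3))*t(-3)))*(-23) - 7 = (35/((4/(((4*(-3))*(-1))))))*(-23) - 7 = (35/((4/((-12*(-1))))))*(-23) - 7 = (35/((4/12)))*(-23) - 7 = (35/((4*(1/12))))*(-23) - 7 = (35/(⅓))*(-23) - 7 = (35*3)*(-23) - 7 = 105*(-23) - 7 = -2415 - 7 = -2422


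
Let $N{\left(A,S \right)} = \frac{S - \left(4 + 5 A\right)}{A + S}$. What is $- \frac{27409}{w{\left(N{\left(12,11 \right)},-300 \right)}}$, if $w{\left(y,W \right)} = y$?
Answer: $\frac{630407}{53} \approx 11894.0$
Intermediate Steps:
$N{\left(A,S \right)} = \frac{-4 + S - 5 A}{A + S}$
$- \frac{27409}{w{\left(N{\left(12,11 \right)},-300 \right)}} = - \frac{27409}{\frac{1}{12 + 11} \left(-4 + 11 - 60\right)} = - \frac{27409}{\frac{1}{23} \left(-4 + 11 - 60\right)} = - \frac{27409}{\frac{1}{23} \left(-53\right)} = - \frac{27409}{- \frac{53}{23}} = \left(-27409\right) \left(- \frac{23}{53}\right) = \frac{630407}{53}$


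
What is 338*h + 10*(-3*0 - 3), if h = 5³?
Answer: 42220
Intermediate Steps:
h = 125
338*h + 10*(-3*0 - 3) = 338*125 + 10*(-3*0 - 3) = 42250 + 10*(0 - 3) = 42250 + 10*(-3) = 42250 - 30 = 42220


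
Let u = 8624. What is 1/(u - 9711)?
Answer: -1/1087 ≈ -0.00091996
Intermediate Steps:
1/(u - 9711) = 1/(8624 - 9711) = 1/(-1087) = -1/1087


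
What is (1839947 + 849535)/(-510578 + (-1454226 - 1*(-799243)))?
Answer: -2689482/1165561 ≈ -2.3075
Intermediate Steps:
(1839947 + 849535)/(-510578 + (-1454226 - 1*(-799243))) = 2689482/(-510578 + (-1454226 + 799243)) = 2689482/(-510578 - 654983) = 2689482/(-1165561) = 2689482*(-1/1165561) = -2689482/1165561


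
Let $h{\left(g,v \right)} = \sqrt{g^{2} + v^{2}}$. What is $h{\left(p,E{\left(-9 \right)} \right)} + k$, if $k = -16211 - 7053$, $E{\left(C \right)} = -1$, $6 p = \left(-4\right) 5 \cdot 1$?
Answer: $-23264 + \frac{\sqrt{109}}{3} \approx -23261.0$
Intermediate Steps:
$p = - \frac{10}{3}$ ($p = \frac{\left(-4\right) 5 \cdot 1}{6} = \frac{\left(-20\right) 1}{6} = \frac{1}{6} \left(-20\right) = - \frac{10}{3} \approx -3.3333$)
$k = -23264$
$h{\left(p,E{\left(-9 \right)} \right)} + k = \sqrt{\left(- \frac{10}{3}\right)^{2} + \left(-1\right)^{2}} - 23264 = \sqrt{\frac{100}{9} + 1} - 23264 = \sqrt{\frac{109}{9}} - 23264 = \frac{\sqrt{109}}{3} - 23264 = -23264 + \frac{\sqrt{109}}{3}$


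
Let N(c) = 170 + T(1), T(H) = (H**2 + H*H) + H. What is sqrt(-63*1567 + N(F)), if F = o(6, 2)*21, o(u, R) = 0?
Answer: 2*I*sqrt(24637) ≈ 313.92*I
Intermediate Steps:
T(H) = H + 2*H**2 (T(H) = (H**2 + H**2) + H = 2*H**2 + H = H + 2*H**2)
F = 0 (F = 0*21 = 0)
N(c) = 173 (N(c) = 170 + 1*(1 + 2*1) = 170 + 1*(1 + 2) = 170 + 1*3 = 170 + 3 = 173)
sqrt(-63*1567 + N(F)) = sqrt(-63*1567 + 173) = sqrt(-98721 + 173) = sqrt(-98548) = 2*I*sqrt(24637)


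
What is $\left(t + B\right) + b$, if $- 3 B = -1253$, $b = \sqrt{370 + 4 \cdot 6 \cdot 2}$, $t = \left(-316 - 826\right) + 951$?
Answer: $\frac{680}{3} + \sqrt{418} \approx 247.11$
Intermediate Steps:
$t = -191$ ($t = -1142 + 951 = -191$)
$b = \sqrt{418}$ ($b = \sqrt{370 + 24 \cdot 2} = \sqrt{370 + 48} = \sqrt{418} \approx 20.445$)
$B = \frac{1253}{3}$ ($B = \left(- \frac{1}{3}\right) \left(-1253\right) = \frac{1253}{3} \approx 417.67$)
$\left(t + B\right) + b = \left(-191 + \frac{1253}{3}\right) + \sqrt{418} = \frac{680}{3} + \sqrt{418}$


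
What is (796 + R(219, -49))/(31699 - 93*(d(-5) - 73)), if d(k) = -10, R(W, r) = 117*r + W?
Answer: -2359/19709 ≈ -0.11969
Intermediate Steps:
R(W, r) = W + 117*r
(796 + R(219, -49))/(31699 - 93*(d(-5) - 73)) = (796 + (219 + 117*(-49)))/(31699 - 93*(-10 - 73)) = (796 + (219 - 5733))/(31699 - 93*(-83)) = (796 - 5514)/(31699 + 7719) = -4718/39418 = -4718*1/39418 = -2359/19709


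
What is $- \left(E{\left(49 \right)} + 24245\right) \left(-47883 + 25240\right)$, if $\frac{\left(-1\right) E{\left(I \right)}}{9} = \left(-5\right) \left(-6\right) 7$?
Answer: $506184265$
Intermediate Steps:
$E{\left(I \right)} = -1890$ ($E{\left(I \right)} = - 9 \left(-5\right) \left(-6\right) 7 = - 9 \cdot 30 \cdot 7 = \left(-9\right) 210 = -1890$)
$- \left(E{\left(49 \right)} + 24245\right) \left(-47883 + 25240\right) = - \left(-1890 + 24245\right) \left(-47883 + 25240\right) = - 22355 \left(-22643\right) = \left(-1\right) \left(-506184265\right) = 506184265$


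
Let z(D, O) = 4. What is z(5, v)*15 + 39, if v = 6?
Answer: 99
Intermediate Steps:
z(5, v)*15 + 39 = 4*15 + 39 = 60 + 39 = 99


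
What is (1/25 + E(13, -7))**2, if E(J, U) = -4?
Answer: 9801/625 ≈ 15.682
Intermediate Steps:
(1/25 + E(13, -7))**2 = (1/25 - 4)**2 = (-99/25)**2 = 9801/625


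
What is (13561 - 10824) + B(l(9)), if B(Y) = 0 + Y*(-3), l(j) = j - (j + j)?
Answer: 2764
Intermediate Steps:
l(j) = -j (l(j) = j - 2*j = -j)
B(Y) = -3*Y (B(Y) = 0 - 3*Y = -3*Y)
(13561 - 10824) + B(l(9)) = (13561 - 10824) - (-3)*9 = 2737 - 3*(-9) = 2737 + 27 = 2764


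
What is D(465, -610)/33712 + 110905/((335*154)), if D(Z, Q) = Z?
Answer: 53754553/24845744 ≈ 2.1635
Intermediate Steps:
D(465, -610)/33712 + 110905/((335*154)) = 465/33712 + 110905/((335*154)) = 465*(1/33712) + 110905/51590 = 465/33712 + 110905*(1/51590) = 465/33712 + 22181/10318 = 53754553/24845744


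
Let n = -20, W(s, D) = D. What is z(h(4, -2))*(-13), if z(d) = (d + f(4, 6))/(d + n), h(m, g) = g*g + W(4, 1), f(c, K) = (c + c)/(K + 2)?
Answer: 26/5 ≈ 5.2000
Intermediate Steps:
f(c, K) = 2*c/(2 + K) (f(c, K) = (2*c)/(2 + K) = 2*c/(2 + K))
h(m, g) = 1 + g**2 (h(m, g) = g*g + 1 = g**2 + 1 = 1 + g**2)
z(d) = (1 + d)/(-20 + d) (z(d) = (d + 2*4/(2 + 6))/(d - 20) = (d + 2*4/8)/(-20 + d) = (d + 2*4*(1/8))/(-20 + d) = (d + 1)/(-20 + d) = (1 + d)/(-20 + d))
z(h(4, -2))*(-13) = ((1 + (1 + (-2)**2))/(-20 + (1 + (-2)**2)))*(-13) = ((1 + (1 + 4))/(-20 + (1 + 4)))*(-13) = ((1 + 5)/(-20 + 5))*(-13) = (6/(-15))*(-13) = -1/15*6*(-13) = -2/5*(-13) = 26/5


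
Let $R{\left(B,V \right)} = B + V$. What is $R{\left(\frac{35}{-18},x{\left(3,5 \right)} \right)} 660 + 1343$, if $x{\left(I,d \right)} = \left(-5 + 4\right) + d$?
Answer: $\frac{8099}{3} \approx 2699.7$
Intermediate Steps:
$x{\left(I,d \right)} = -1 + d$
$R{\left(\frac{35}{-18},x{\left(3,5 \right)} \right)} 660 + 1343 = \left(\frac{35}{-18} + \left(-1 + 5\right)\right) 660 + 1343 = \left(35 \left(- \frac{1}{18}\right) + 4\right) 660 + 1343 = \left(- \frac{35}{18} + 4\right) 660 + 1343 = \frac{37}{18} \cdot 660 + 1343 = \frac{4070}{3} + 1343 = \frac{8099}{3}$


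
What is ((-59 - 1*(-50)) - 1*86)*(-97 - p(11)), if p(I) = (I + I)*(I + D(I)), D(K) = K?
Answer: 55195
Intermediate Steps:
p(I) = 4*I² (p(I) = (I + I)*(I + I) = (2*I)*(2*I) = 4*I²)
((-59 - 1*(-50)) - 1*86)*(-97 - p(11)) = ((-59 - 1*(-50)) - 1*86)*(-97 - 4*11²) = ((-59 + 50) - 86)*(-97 - 4*121) = (-9 - 86)*(-97 - 1*484) = -95*(-97 - 484) = -95*(-581) = 55195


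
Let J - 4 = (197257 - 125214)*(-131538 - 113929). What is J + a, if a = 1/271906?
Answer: -4808434396110761/271906 ≈ -1.7684e+10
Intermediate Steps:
J = -17684179077 (J = 4 + (197257 - 125214)*(-131538 - 113929) = 4 + 72043*(-245467) = 4 - 17684179081 = -17684179077)
a = 1/271906 ≈ 3.6777e-6
J + a = -17684179077 + 1/271906 = -4808434396110761/271906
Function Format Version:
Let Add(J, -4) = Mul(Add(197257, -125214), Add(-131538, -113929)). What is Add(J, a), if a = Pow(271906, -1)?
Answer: Rational(-4808434396110761, 271906) ≈ -1.7684e+10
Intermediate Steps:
J = -17684179077 (J = Add(4, Mul(Add(197257, -125214), Add(-131538, -113929))) = Add(4, Mul(72043, -245467)) = Add(4, -17684179081) = -17684179077)
a = Rational(1, 271906) ≈ 3.6777e-6
Add(J, a) = Add(-17684179077, Rational(1, 271906)) = Rational(-4808434396110761, 271906)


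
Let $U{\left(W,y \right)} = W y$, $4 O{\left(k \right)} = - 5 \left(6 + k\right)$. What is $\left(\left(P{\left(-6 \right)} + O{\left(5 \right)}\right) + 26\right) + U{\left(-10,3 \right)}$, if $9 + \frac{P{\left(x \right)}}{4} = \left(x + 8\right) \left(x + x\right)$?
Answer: $- \frac{599}{4} \approx -149.75$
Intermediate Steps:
$O{\left(k \right)} = - \frac{15}{2} - \frac{5 k}{4}$ ($O{\left(k \right)} = \frac{\left(-5\right) \left(6 + k\right)}{4} = \frac{-30 - 5 k}{4} = - \frac{15}{2} - \frac{5 k}{4}$)
$P{\left(x \right)} = -36 + 8 x \left(8 + x\right)$ ($P{\left(x \right)} = -36 + 4 \left(x + 8\right) \left(x + x\right) = -36 + 4 \left(8 + x\right) 2 x = -36 + 4 \cdot 2 x \left(8 + x\right) = -36 + 8 x \left(8 + x\right)$)
$\left(\left(P{\left(-6 \right)} + O{\left(5 \right)}\right) + 26\right) + U{\left(-10,3 \right)} = \left(\left(\left(-36 + 8 \left(-6\right)^{2} + 64 \left(-6\right)\right) - \frac{55}{4}\right) + 26\right) - 30 = \left(\left(\left(-36 + 8 \cdot 36 - 384\right) - \frac{55}{4}\right) + 26\right) - 30 = \left(\left(\left(-36 + 288 - 384\right) - \frac{55}{4}\right) + 26\right) - 30 = \left(\left(-132 - \frac{55}{4}\right) + 26\right) - 30 = \left(- \frac{583}{4} + 26\right) - 30 = - \frac{479}{4} - 30 = - \frac{599}{4}$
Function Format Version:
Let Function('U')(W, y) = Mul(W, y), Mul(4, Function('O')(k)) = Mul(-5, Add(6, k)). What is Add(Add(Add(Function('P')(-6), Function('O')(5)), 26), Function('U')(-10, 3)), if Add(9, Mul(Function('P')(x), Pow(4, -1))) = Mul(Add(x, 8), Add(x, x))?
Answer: Rational(-599, 4) ≈ -149.75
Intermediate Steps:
Function('O')(k) = Add(Rational(-15, 2), Mul(Rational(-5, 4), k)) (Function('O')(k) = Mul(Rational(1, 4), Mul(-5, Add(6, k))) = Mul(Rational(1, 4), Add(-30, Mul(-5, k))) = Add(Rational(-15, 2), Mul(Rational(-5, 4), k)))
Function('P')(x) = Add(-36, Mul(8, x, Add(8, x))) (Function('P')(x) = Add(-36, Mul(4, Mul(Add(x, 8), Add(x, x)))) = Add(-36, Mul(4, Mul(Add(8, x), Mul(2, x)))) = Add(-36, Mul(4, Mul(2, x, Add(8, x)))) = Add(-36, Mul(8, x, Add(8, x))))
Add(Add(Add(Function('P')(-6), Function('O')(5)), 26), Function('U')(-10, 3)) = Add(Add(Add(Add(-36, Mul(8, Pow(-6, 2)), Mul(64, -6)), Add(Rational(-15, 2), Mul(Rational(-5, 4), 5))), 26), Mul(-10, 3)) = Add(Add(Add(Add(-36, Mul(8, 36), -384), Add(Rational(-15, 2), Rational(-25, 4))), 26), -30) = Add(Add(Add(Add(-36, 288, -384), Rational(-55, 4)), 26), -30) = Add(Add(Add(-132, Rational(-55, 4)), 26), -30) = Add(Add(Rational(-583, 4), 26), -30) = Add(Rational(-479, 4), -30) = Rational(-599, 4)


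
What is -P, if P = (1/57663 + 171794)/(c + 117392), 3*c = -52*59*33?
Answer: -9906157423/4823163972 ≈ -2.0539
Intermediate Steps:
c = -33748 (c = (-52*59*33)/3 = (-3068*33)/3 = (⅓)*(-101244) = -33748)
P = 9906157423/4823163972 (P = (1/57663 + 171794)/(-33748 + 117392) = (1/57663 + 171794)/83644 = (9906157423/57663)*(1/83644) = 9906157423/4823163972 ≈ 2.0539)
-P = -1*9906157423/4823163972 = -9906157423/4823163972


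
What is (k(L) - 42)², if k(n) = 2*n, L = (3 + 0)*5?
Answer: 144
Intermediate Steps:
L = 15 (L = 3*5 = 15)
(k(L) - 42)² = (2*15 - 42)² = (30 - 42)² = (-12)² = 144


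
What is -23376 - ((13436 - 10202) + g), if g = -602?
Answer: -26008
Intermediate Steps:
-23376 - ((13436 - 10202) + g) = -23376 - ((13436 - 10202) - 602) = -23376 - (3234 - 602) = -23376 - 1*2632 = -23376 - 2632 = -26008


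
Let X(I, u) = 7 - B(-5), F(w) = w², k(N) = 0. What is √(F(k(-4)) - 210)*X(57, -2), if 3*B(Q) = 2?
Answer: 19*I*√210/3 ≈ 91.779*I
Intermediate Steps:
B(Q) = ⅔ (B(Q) = (⅓)*2 = ⅔)
X(I, u) = 19/3 (X(I, u) = 7 - 1*⅔ = 7 - ⅔ = 19/3)
√(F(k(-4)) - 210)*X(57, -2) = √(0² - 210)*(19/3) = √(0 - 210)*(19/3) = √(-210)*(19/3) = (I*√210)*(19/3) = 19*I*√210/3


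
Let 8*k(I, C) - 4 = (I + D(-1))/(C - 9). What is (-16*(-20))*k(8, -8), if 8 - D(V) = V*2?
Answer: 2000/17 ≈ 117.65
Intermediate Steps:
D(V) = 8 - 2*V (D(V) = 8 - V*2 = 8 - 2*V)
k(I, C) = 1/2 + (10 + I)/(8*(-9 + C)) (k(I, C) = 1/2 + ((I + (8 - 2*(-1)))/(C - 9))/8 = 1/2 + ((I + (8 + 2))/(-9 + C))/8 = 1/2 + ((I + 10)/(-9 + C))/8 = 1/2 + ((10 + I)/(-9 + C))/8 = 1/2 + (10 + I)/(8*(-9 + C)))
(-16*(-20))*k(8, -8) = (-16*(-20))*((-26 + 8 + 4*(-8))/(8*(-9 - 8))) = 320*((1/8)*(-26 + 8 - 32)/(-17)) = 320*((1/8)*(-1/17)*(-50)) = 320*(25/68) = 2000/17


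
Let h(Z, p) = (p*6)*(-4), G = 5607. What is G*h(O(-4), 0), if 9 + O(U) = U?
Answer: 0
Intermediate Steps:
O(U) = -9 + U
h(Z, p) = -24*p (h(Z, p) = (6*p)*(-4) = -24*p)
G*h(O(-4), 0) = 5607*(-24*0) = 5607*0 = 0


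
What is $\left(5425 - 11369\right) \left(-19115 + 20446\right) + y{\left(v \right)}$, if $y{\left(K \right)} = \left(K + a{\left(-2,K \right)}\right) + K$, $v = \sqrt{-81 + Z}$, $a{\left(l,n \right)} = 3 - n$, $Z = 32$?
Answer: $-7911461 + 7 i \approx -7.9115 \cdot 10^{6} + 7.0 i$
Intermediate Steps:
$v = 7 i$ ($v = \sqrt{-81 + 32} = \sqrt{-49} = 7 i \approx 7.0 i$)
$y{\left(K \right)} = 3 + K$ ($y{\left(K \right)} = \left(K - \left(-3 + K\right)\right) + K = 3 + K$)
$\left(5425 - 11369\right) \left(-19115 + 20446\right) + y{\left(v \right)} = \left(5425 - 11369\right) \left(-19115 + 20446\right) + \left(3 + 7 i\right) = \left(-5944\right) 1331 + \left(3 + 7 i\right) = -7911464 + \left(3 + 7 i\right) = -7911461 + 7 i$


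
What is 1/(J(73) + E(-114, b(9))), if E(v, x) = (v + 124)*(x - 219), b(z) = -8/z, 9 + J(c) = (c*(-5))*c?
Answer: -9/259676 ≈ -3.4659e-5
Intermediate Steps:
J(c) = -9 - 5*c**2 (J(c) = -9 + (c*(-5))*c = -9 + (-5*c)*c = -9 - 5*c**2)
E(v, x) = (-219 + x)*(124 + v) (E(v, x) = (124 + v)*(-219 + x) = (-219 + x)*(124 + v))
1/(J(73) + E(-114, b(9))) = 1/((-9 - 5*73**2) + (-27156 - 219*(-114) + 124*(-8/9) - (-912)/9)) = 1/((-9 - 5*5329) + (-27156 + 24966 + 124*(-8*1/9) - (-912)/9)) = 1/((-9 - 26645) + (-27156 + 24966 + 124*(-8/9) - 114*(-8/9))) = 1/(-26654 + (-27156 + 24966 - 992/9 + 304/3)) = 1/(-26654 - 19790/9) = 1/(-259676/9) = -9/259676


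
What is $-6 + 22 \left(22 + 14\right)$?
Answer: $786$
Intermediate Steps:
$-6 + 22 \left(22 + 14\right) = -6 + 22 \cdot 36 = -6 + 792 = 786$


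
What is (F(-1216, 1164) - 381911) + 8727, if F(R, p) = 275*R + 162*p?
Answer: -519016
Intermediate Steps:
F(R, p) = 162*p + 275*R
(F(-1216, 1164) - 381911) + 8727 = ((162*1164 + 275*(-1216)) - 381911) + 8727 = ((188568 - 334400) - 381911) + 8727 = (-145832 - 381911) + 8727 = -527743 + 8727 = -519016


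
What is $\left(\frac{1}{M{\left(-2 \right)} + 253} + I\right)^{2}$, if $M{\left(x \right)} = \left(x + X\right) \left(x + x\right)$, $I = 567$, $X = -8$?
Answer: $\frac{27599841424}{85849} \approx 3.2149 \cdot 10^{5}$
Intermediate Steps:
$M{\left(x \right)} = 2 x \left(-8 + x\right)$ ($M{\left(x \right)} = \left(x - 8\right) \left(x + x\right) = \left(-8 + x\right) 2 x = 2 x \left(-8 + x\right)$)
$\left(\frac{1}{M{\left(-2 \right)} + 253} + I\right)^{2} = \left(\frac{1}{2 \left(-2\right) \left(-8 - 2\right) + 253} + 567\right)^{2} = \left(\frac{1}{2 \left(-2\right) \left(-10\right) + 253} + 567\right)^{2} = \left(\frac{1}{40 + 253} + 567\right)^{2} = \left(\frac{1}{293} + 567\right)^{2} = \left(\frac{166132}{293}\right)^{2} = \frac{27599841424}{85849}$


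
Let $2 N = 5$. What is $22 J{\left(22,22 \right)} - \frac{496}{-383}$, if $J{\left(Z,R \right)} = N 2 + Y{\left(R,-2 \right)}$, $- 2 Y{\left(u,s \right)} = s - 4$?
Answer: $\frac{67904}{383} \approx 177.29$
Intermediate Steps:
$Y{\left(u,s \right)} = 2 - \frac{s}{2}$ ($Y{\left(u,s \right)} = - \frac{s - 4}{2} = - \frac{-4 + s}{2} = 2 - \frac{s}{2}$)
$N = \frac{5}{2}$ ($N = \frac{1}{2} \cdot 5 = \frac{5}{2} \approx 2.5$)
$J{\left(Z,R \right)} = 8$ ($J{\left(Z,R \right)} = \frac{5}{2} \cdot 2 + \left(2 - -1\right) = 5 + \left(2 + 1\right) = 5 + 3 = 8$)
$22 J{\left(22,22 \right)} - \frac{496}{-383} = 22 \cdot 8 - \frac{496}{-383} = 176 - - \frac{496}{383} = 176 + \frac{496}{383} = \frac{67904}{383}$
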